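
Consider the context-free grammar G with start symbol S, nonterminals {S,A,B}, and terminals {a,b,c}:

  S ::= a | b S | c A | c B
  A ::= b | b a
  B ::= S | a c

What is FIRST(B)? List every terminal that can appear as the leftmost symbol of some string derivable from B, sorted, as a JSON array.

FIRST sets, iterate to fixpoint:
[1]
  A via A→b: +{b}
  B via B→a c: +{a}
  S via S→a: +{a}
  S via S→b S: +{b}
  S via S→c A: +{c}
  FIRST[S]={a,b,c}  FIRST[A]={b}  FIRST[B]={a}
[2]
  B via B→S: +{b,c}
  FIRST[S]={a,b,c}  FIRST[A]={b}  FIRST[B]={a,b,c}
[3] (no change)
  FIRST[S]={a,b,c}  FIRST[A]={b}  FIRST[B]={a,b,c}

FIRST(B) = ["a", "b", "c"]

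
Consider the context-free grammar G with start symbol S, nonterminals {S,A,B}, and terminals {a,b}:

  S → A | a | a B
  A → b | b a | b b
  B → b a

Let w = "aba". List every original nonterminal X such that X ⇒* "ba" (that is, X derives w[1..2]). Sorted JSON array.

Convert to CNF:
  S -> T0 T0 | T0 T1 | T1 B | a | b
  A -> T0 T0 | T0 T1 | b
  B -> T0 T1
  T0 -> b
  T1 -> a

CYK table (by increasing span) — only the sub-triangle for w[1..2]:
  [1..1]={A,S,T0}  "b"  orig:{A,S}
  [2..2]={S,T1}  "a"  orig:{S}
  [1..2]={A,B,S}  "ba"

Original NTs in T[1,2] deriving "ba": ["A", "B", "S"]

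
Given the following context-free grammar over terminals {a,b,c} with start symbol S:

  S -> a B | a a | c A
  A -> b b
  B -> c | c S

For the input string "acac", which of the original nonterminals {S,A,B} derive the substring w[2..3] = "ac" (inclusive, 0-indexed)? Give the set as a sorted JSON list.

CNF form of G:
  S -> T1 A | T2 B | T2 T2
  A -> T0 T0
  B -> T1 S | c
  T0 -> b
  T1 -> c
  T2 -> a

Fill CYK table bottom-up — only the sub-triangle for w[2..3]:
  T[2,2] 'a' = {T2}  orig:{}
  T[3,3] 'c' = {B,T1}  orig:{B}
  T[2,3] 'ac' = {S}

Original NTs in T[2,3] deriving "ac": ["S"]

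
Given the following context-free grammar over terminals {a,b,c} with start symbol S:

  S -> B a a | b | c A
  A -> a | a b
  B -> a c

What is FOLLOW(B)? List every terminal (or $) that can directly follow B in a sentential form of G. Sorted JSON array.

FIRST iteration:
[1]
  A via A→a: +{a}
  B via B→a c: +{a}
  S via S→B a a: +{a}
  S via S→b: +{b}
  S via S→c A: +{c}
  FIRST(S)={a,b,c}  FIRST(A)={a}  FIRST(B)={a}
[2] — fixpoint
  FIRST(S)={a,b,c}  FIRST(A)={a}  FIRST(B)={a}

FOLLOW iteration:
FOLLOW(S) := {$}
round 1:
  S→B a a: FOLLOW(B) ⊇ FIRST(a) = {a}; new: +{a}
  S→c A: FOLLOW(A) ⊇ FOLLOW(S) ⊇ {$}; new: +{$}
  FOLLOW[S]={$}  FOLLOW[A]={$}  FOLLOW[B]={a}
round 2: (no change)
  FOLLOW[S]={$}  FOLLOW[A]={$}  FOLLOW[B]={a}

FOLLOW(B) = ["a"]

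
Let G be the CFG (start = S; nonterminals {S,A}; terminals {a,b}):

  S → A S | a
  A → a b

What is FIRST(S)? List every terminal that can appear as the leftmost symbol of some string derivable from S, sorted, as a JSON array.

Compute FIRST by fixpoint:
pass 1:
  A via A→a b: +{a}
  S via S→A S: +{a}
  FIRST(S)={a}  FIRST(A)={a}
pass 2: — fixpoint
  FIRST(S)={a}  FIRST(A)={a}

FIRST(S) = ["a"]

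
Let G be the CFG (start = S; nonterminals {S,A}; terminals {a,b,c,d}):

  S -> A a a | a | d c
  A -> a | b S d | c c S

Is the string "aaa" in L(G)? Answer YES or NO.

CNF form of G:
  S -> A X6 | T1 T2 | a
  A -> T0 X4 | T2 X5 | a
  T0 -> b
  T1 -> d
  T2 -> c
  T3 -> a
  X4 -> S T1
  X5 -> T2 S
  X6 -> T3 T3

CYK fill:
  [0..0]={A,S,T3}  "a"  orig:{A,S}
  [1..1]={A,S,T3}  "a"  orig:{A,S}
  [2..2]={A,S,T3}  "a"  orig:{A,S}
  [0..1]={X6}  "aa"  orig:{}
  [1..2]={X6}  "aa"  orig:{}
  [0..2]={S}  "aaa"

S ∈ T[0,2] ⇒ YES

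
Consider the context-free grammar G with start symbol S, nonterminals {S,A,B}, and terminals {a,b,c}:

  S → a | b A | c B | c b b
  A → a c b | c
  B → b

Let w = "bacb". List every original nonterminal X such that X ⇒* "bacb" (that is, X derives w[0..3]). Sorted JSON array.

Convert to CNF:
  S -> T1 B | T1 X4 | T2 A | a
  A -> T0 X3 | c
  B -> b
  T0 -> a
  T1 -> c
  T2 -> b
  X3 -> T1 T2
  X4 -> T2 T2

Fill CYK table bottom-up — only the sub-triangle for w[0..3]:
  T[0,0] 'b' = {B,T2}  orig:{B}
  T[1,1] 'a' = {S,T0}  orig:{S}
  T[2,2] 'c' = {A,T1}  orig:{A}
  T[3,3] 'b' = {B,T2}  orig:{B}
  T[0,1] 'ba' = ∅
  T[1,2] 'ac' = ∅
  T[2,3] 'cb' = {S,X3}  orig:{S}
  T[0,2] 'bac' = ∅
  T[1,3] 'acb' = {A}
  T[0,3] 'bacb' = {S}

Original NTs in T[0,3] deriving "bacb": ["S"]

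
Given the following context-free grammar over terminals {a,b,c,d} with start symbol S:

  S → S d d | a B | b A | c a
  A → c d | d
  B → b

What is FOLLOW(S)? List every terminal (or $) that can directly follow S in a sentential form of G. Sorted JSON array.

FIRST sets, iterate to fixpoint:
[1]
  A via A→c d: +{c}
  A via A→d: +{d}
  B via B→b: +{b}
  S via S→a B: +{a}
  S via S→b A: +{b}
  S via S→c a: +{c}
  FIRST(S)={a,b,c}  FIRST(A)={c,d}  FIRST(B)={b}
[2] — fixpoint
  FIRST(S)={a,b,c}  FIRST(A)={c,d}  FIRST(B)={b}

Compute FOLLOW by fixpoint:
seed FOLLOW(S) with $
[1]
  S→S d d: FOLLOW(S) ⊇ FIRST(d) = {d}; new: +{d}
  S→a B: FOLLOW(B) ⊇ FOLLOW(S) ⊇ {$,d}; new: +{$,d}
  S→b A: FOLLOW(A) ⊇ FOLLOW(S) ⊇ {$,d}; new: +{$,d}
  S: {$,d}  A: {$,d}  B: {$,d}
[2] — fixpoint
  S: {$,d}  A: {$,d}  B: {$,d}

FOLLOW(S) = ["$", "d"]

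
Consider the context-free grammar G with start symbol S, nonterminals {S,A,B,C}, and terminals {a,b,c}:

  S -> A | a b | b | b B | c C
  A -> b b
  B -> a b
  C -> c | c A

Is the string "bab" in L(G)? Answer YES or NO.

Convert to CNF:
  S -> T0 B | T0 T0 | T1 T0 | T2 C | b
  A -> T0 T0
  B -> T1 T0
  C -> T2 A | c
  T0 -> b
  T1 -> a
  T2 -> c

CYK table (by increasing span):
  [0..0]={S,T0}  "b"  orig:{S}
  [1..1]={T1}  "a"  orig:{}
  [2..2]={S,T0}  "b"  orig:{S}
  [0..1]=∅  "ba"
  [1..2]={B,S}  "ab"
  [0..2]={S}  "bab"

S ∈ T[0,2] ⇒ YES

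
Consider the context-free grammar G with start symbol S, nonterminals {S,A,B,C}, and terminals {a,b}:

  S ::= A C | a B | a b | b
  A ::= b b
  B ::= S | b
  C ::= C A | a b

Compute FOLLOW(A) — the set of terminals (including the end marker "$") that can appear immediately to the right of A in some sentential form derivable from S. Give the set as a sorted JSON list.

FIRST iteration:
pass 1:
  A via A→b b: +{b}
  B via B→b: +{b}
  C via C→a b: +{a}
  S via S→A C: +{b}
  S via S→a B: +{a}
  FIRST(S)={a,b}  FIRST(A)={b}  FIRST(B)={b}  FIRST(C)={a}
pass 2:
  B via B→S: +{a}
  FIRST(S)={a,b}  FIRST(A)={b}  FIRST(B)={a,b}  FIRST(C)={a}
pass 3: — fixpoint
  FIRST(S)={a,b}  FIRST(A)={b}  FIRST(B)={a,b}  FIRST(C)={a}

FOLLOW sets:
FOLLOW(S) := {$}
[1]
  C→C A: FOLLOW(C) ⊇ FIRST(A) = {b}; new: +{b}
  C→C A: FOLLOW(A) ⊇ FOLLOW(C) ⊇ {b}; new: +{b}
  S→A C: FOLLOW(A) ⊇ FIRST(C) = {a}; new: +{a}
  S→A C: FOLLOW(C) ⊇ FOLLOW(S) ⊇ {$}; new: +{$}
  S→a B: FOLLOW(B) ⊇ FOLLOW(S) ⊇ {$}; new: +{$}
  FOLLOW(S)={$}  FOLLOW(A)={a,b}  FOLLOW(B)={$}  FOLLOW(C)={$,b}
[2]
  C→C A: FOLLOW(A) ⊇ FOLLOW(C) ⊇ {$,b}; new: +{$}
  FOLLOW(S)={$}  FOLLOW(A)={$,a,b}  FOLLOW(B)={$}  FOLLOW(C)={$,b}
[3] (no change)
  FOLLOW(S)={$}  FOLLOW(A)={$,a,b}  FOLLOW(B)={$}  FOLLOW(C)={$,b}

FOLLOW(A) = ["$", "a", "b"]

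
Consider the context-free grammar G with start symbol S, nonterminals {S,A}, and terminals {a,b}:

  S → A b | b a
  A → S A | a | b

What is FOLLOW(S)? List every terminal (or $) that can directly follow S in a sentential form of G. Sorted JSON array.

FIRST iteration:
round 1:
  A via A→a: +{a}
  A via A→b: +{b}
  S via S→A b: +{a,b}
  FIRST(S)={a,b}  FIRST(A)={a,b}
round 2: done
  FIRST(S)={a,b}  FIRST(A)={a,b}

Compute FOLLOW by fixpoint:
initialize: $ ∈ FOLLOW(S)
pass 1:
  A→S A: FOLLOW(S) ⊇ FIRST(A) = {a,b}; new: +{a,b}
  S→A b: FOLLOW(A) ⊇ FIRST(b) = {b}; new: +{b}
  S: {$,a,b}  A: {b}
pass 2: (no change)
  S: {$,a,b}  A: {b}

FOLLOW(S) = ["$", "a", "b"]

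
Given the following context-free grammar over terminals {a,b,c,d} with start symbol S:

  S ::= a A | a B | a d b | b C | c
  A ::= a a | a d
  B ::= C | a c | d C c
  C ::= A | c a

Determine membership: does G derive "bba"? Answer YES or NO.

CNF form of G:
  S -> T0 A | T0 B | T0 X5 | T3 C | c
  A -> T0 T0 | T0 T1
  B -> T0 T0 | T0 T1 | T0 T2 | T1 X4 | T2 T0
  C -> T0 T0 | T0 T1 | T2 T0
  T0 -> a
  T1 -> d
  T2 -> c
  T3 -> b
  X4 -> C T2
  X5 -> T1 T3

CYK fill:
  cell(0,0) b: {T3}  orig:{}
  cell(1,1) b: {T3}  orig:{}
  cell(2,2) a: {T0}  orig:{}
  cell(0,1) bb: ∅
  cell(1,2) ba: ∅
  cell(0,2) bba: ∅

S ∉ T[0,2] ⇒ NO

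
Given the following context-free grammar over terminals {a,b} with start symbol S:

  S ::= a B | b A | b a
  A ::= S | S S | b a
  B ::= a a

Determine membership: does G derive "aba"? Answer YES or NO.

CNF form of G:
  S -> T0 B | T1 A | T1 T0
  A -> S S | T0 B | T1 A | T1 T0
  B -> T0 T0
  T0 -> a
  T1 -> b

Fill CYK table bottom-up:
  cell(0,0) a: {T0}  orig:{}
  cell(1,1) b: {T1}  orig:{}
  cell(2,2) a: {T0}  orig:{}
  cell(0,1) ab: ∅
  cell(1,2) ba: {A,S}
  cell(0,2) aba: ∅

S ∉ T[0,2] ⇒ NO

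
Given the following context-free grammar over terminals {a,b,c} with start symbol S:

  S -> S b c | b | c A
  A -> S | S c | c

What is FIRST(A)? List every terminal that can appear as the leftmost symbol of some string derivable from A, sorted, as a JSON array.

FIRST iteration:
iter 1:
  A via A→c: +{c}
  S via S→b: +{b}
  S via S→c A: +{c}
  FIRST(S)={b,c}  FIRST(A)={c}
iter 2:
  A via A→S: +{b}
  FIRST(S)={b,c}  FIRST(A)={b,c}
iter 3: (no change)
  FIRST(S)={b,c}  FIRST(A)={b,c}

FIRST(A) = ["b", "c"]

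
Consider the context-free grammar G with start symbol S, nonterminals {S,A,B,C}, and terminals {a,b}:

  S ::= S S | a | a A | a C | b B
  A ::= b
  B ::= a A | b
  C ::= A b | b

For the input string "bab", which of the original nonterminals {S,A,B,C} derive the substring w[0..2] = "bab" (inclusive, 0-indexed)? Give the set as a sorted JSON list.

CNF form of G:
  S -> S S | T0 A | T0 C | T1 B | a
  A -> b
  B -> T0 A | b
  C -> A T1 | b
  T0 -> a
  T1 -> b

Fill CYK table bottom-up (cells [i..j] with 0 ≤ i ≤ j ≤ 2 only):
  T[0,0] 'b' = {A,B,C,T1}  orig:{A,B,C}
  T[1,1] 'a' = {S,T0}  orig:{S}
  T[2,2] 'b' = {A,B,C,T1}  orig:{A,B,C}
  T[0,1] 'ba' = ∅
  T[1,2] 'ab' = {B,S}
  T[0,2] 'bab' = {S}

Original NTs in T[0,2] deriving "bab": ["S"]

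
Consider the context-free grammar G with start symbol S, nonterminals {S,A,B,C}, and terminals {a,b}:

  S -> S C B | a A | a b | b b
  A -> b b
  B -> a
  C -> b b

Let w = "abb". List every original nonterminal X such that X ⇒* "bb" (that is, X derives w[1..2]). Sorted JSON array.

CNF form of G:
  S -> S X2 | T0 T0 | T1 A | T1 T0
  A -> T0 T0
  B -> a
  C -> T0 T0
  T0 -> b
  T1 -> a
  X2 -> C B

CYK fill (cells [i..j] with 1 ≤ i ≤ j ≤ 2 only):
  [1..1]={T0}  "b"  orig:{}
  [2..2]={T0}  "b"  orig:{}
  [1..2]={A,C,S}  "bb"

Original NTs in T[1,2] deriving "bb": ["A", "C", "S"]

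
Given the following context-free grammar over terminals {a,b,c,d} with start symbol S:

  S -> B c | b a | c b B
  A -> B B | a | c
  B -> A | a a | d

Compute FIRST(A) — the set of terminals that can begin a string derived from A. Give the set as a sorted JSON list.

FIRST iteration:
pass 1:
  A via A→a: +{a}
  A via A→c: +{c}
  B via B→A: +{a,c}
  B via B→d: +{d}
  S via S→B c: +{a,c,d}
  S via S→b a: +{b}
  FIRST(S)={a,b,c,d}  FIRST(A)={a,c}  FIRST(B)={a,c,d}
pass 2:
  A via A→B B: +{d}
  FIRST(S)={a,b,c,d}  FIRST(A)={a,c,d}  FIRST(B)={a,c,d}
pass 3: (stable)
  FIRST(S)={a,b,c,d}  FIRST(A)={a,c,d}  FIRST(B)={a,c,d}

FIRST(A) = ["a", "c", "d"]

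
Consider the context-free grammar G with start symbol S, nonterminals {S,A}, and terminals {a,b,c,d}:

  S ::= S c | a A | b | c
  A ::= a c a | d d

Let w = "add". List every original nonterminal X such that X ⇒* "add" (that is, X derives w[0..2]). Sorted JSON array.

CNF form of G:
  S -> S T1 | T0 A | b | c
  A -> T0 X3 | T2 T2
  T0 -> a
  T1 -> c
  T2 -> d
  X3 -> T1 T0

CYK fill, restricted to cells inside w[0..2]:
  [0..0]={T0}  "a"  orig:{}
  [1..1]={T2}  "d"  orig:{}
  [2..2]={T2}  "d"  orig:{}
  [0..1]=∅  "ad"
  [1..2]={A}  "dd"
  [0..2]={S}  "add"

Original NTs in T[0,2] deriving "add": ["S"]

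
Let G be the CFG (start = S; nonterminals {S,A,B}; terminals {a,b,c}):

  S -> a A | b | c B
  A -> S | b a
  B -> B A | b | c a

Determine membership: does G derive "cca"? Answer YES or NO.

Convert to CNF:
  S -> T0 A | T2 B | b
  A -> T0 A | T1 T0 | T2 B | b
  B -> B A | T2 T0 | b
  T0 -> a
  T1 -> b
  T2 -> c

CYK fill:
  [0..0]={T2}  "c"  orig:{}
  [1..1]={T2}  "c"  orig:{}
  [2..2]={T0}  "a"  orig:{}
  [0..1]=∅  "cc"
  [1..2]={B}  "ca"
  [0..2]={A,S}  "cca"

S ∈ T[0,2] ⇒ YES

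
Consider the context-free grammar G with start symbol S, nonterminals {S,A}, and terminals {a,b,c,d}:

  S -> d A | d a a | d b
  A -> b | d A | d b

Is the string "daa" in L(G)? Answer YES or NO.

CNF form of G:
  S -> T0 A | T0 T1 | T0 X3
  A -> T0 A | T0 T1 | b
  T0 -> d
  T1 -> b
  T2 -> a
  X3 -> T2 T2

CYK table (by increasing span):
  T[0,0] 'd' = {T0}  orig:{}
  T[1,1] 'a' = {T2}  orig:{}
  T[2,2] 'a' = {T2}  orig:{}
  T[0,1] 'da' = ∅
  T[1,2] 'aa' = {X3}  orig:{}
  T[0,2] 'daa' = {S}

S ∈ T[0,2] ⇒ YES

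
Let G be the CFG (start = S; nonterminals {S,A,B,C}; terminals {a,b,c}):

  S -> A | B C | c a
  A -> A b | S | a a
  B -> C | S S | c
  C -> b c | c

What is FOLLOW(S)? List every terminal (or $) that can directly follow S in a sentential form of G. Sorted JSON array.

FIRST sets, iterate to fixpoint:
pass 1:
  A via A→a a: +{a}
  B via B→c: +{c}
  C via C→b c: +{b}
  C via C→c: +{c}
  S via S→A: +{a}
  S via S→B C: +{c}
  FIRST[S]={a,c}  FIRST[A]={a}  FIRST[B]={c}  FIRST[C]={b,c}
pass 2:
  A via A→S: +{c}
  B via B→C: +{b}
  B via B→S S: +{a}
  S via S→B C: +{b}
  FIRST[S]={a,b,c}  FIRST[A]={a,c}  FIRST[B]={a,b,c}  FIRST[C]={b,c}
pass 3:
  A via A→S: +{b}
  FIRST[S]={a,b,c}  FIRST[A]={a,b,c}  FIRST[B]={a,b,c}  FIRST[C]={b,c}
pass 4: (stable)
  FIRST[S]={a,b,c}  FIRST[A]={a,b,c}  FIRST[B]={a,b,c}  FIRST[C]={b,c}

FOLLOW sets:
seed FOLLOW(S) with $
round 1:
  A→A b: FOLLOW(A) ⊇ FIRST(b) = {b}; new: +{b}
  A→S: FOLLOW(S) ⊇ FOLLOW(A) ⊇ {b}; new: +{b}
  B→S S: FOLLOW(S) ⊇ FIRST(S) = {a,b,c}; new: +{a,c}
  S→A: FOLLOW(A) ⊇ FOLLOW(S) ⊇ {$,a,b,c}; new: +{$,a,c}
  S→B C: FOLLOW(B) ⊇ FIRST(C) = {b,c}; new: +{b,c}
  S→B C: FOLLOW(C) ⊇ FOLLOW(S) ⊇ {$,a,b,c}; new: +{$,a,b,c}
  S: {$,a,b,c}  A: {$,a,b,c}  B: {b,c}  C: {$,a,b,c}
round 2: — fixpoint
  S: {$,a,b,c}  A: {$,a,b,c}  B: {b,c}  C: {$,a,b,c}

FOLLOW(S) = ["$", "a", "b", "c"]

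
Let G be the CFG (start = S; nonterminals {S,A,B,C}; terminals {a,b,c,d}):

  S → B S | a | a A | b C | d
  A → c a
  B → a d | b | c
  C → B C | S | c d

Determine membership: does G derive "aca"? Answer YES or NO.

Convert to CNF:
  S -> B S | T1 A | T3 C | a | d
  A -> T0 T1
  B -> T1 T2 | b | c
  C -> B C | B S | T0 T2 | T1 A | T3 C | a | d
  T0 -> c
  T1 -> a
  T2 -> d
  T3 -> b

Fill CYK table bottom-up:
  T[0,0] 'a' = {C,S,T1}  orig:{C,S}
  T[1,1] 'c' = {B,T0}  orig:{B}
  T[2,2] 'a' = {C,S,T1}  orig:{C,S}
  T[0,1] 'ac' = ∅
  T[1,2] 'ca' = {A,C,S}
  T[0,2] 'aca' = {C,S}

S ∈ T[0,2] ⇒ YES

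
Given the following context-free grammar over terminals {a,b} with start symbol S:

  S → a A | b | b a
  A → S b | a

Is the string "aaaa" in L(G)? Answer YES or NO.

Convert to CNF:
  S -> T0 T1 | T1 A | b
  A -> S T0 | a
  T0 -> b
  T1 -> a

Fill CYK table bottom-up:
  cell(0,0) a: {A,T1}  orig:{A}
  cell(1,1) a: {A,T1}  orig:{A}
  cell(2,2) a: {A,T1}  orig:{A}
  cell(3,3) a: {A,T1}  orig:{A}
  cell(0,1) aa: {S}
  cell(1,2) aa: {S}
  cell(2,3) aa: {S}
  cell(0,2) aaa: ∅
  cell(1,3) aaa: ∅
  cell(0,3) aaaa: ∅

S ∉ T[0,3] ⇒ NO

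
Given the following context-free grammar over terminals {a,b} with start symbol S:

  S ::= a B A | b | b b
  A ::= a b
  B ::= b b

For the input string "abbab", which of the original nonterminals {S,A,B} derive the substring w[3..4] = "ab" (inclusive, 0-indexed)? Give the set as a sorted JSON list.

CNF form of G:
  S -> T0 X2 | T1 T1 | b
  A -> T0 T1
  B -> T1 T1
  T0 -> a
  T1 -> b
  X2 -> B A

CYK fill, restricted to cells inside w[3..4]:
  cell(3,3) a: {T0}  orig:{}
  cell(4,4) b: {S,T1}  orig:{S}
  cell(3,4) ab: {A}

Original NTs in T[3,4] deriving "ab": ["A"]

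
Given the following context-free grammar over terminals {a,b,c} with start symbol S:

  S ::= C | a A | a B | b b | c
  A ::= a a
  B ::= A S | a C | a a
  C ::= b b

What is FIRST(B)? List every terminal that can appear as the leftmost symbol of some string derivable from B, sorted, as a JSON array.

FIRST sets, iterate to fixpoint:
round 1:
  A via A→a a: +{a}
  B via B→A S: +{a}
  C via C→b b: +{b}
  S via S→C: +{b}
  S via S→a A: +{a}
  S via S→c: +{c}
  FIRST(S)={a,b,c}  FIRST(A)={a}  FIRST(B)={a}  FIRST(C)={b}
round 2: (stable)
  FIRST(S)={a,b,c}  FIRST(A)={a}  FIRST(B)={a}  FIRST(C)={b}

FIRST(B) = ["a"]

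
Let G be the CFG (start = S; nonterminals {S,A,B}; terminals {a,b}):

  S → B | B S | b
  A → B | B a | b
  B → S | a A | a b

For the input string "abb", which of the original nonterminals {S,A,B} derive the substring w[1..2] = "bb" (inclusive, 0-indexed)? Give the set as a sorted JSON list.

CNF form of G:
  S -> B S | T0 A | T0 T1 | b
  A -> B S | B T0 | T0 A | T0 T1 | b
  B -> B S | T0 A | T0 T1 | b
  T0 -> a
  T1 -> b

Fill CYK table bottom-up (cells [i..j] with 1 ≤ i ≤ j ≤ 2 only):
  T[1,1] 'b' = {A,B,S,T1}  orig:{A,B,S}
  T[2,2] 'b' = {A,B,S,T1}  orig:{A,B,S}
  T[1,2] 'bb' = {A,B,S}

Original NTs in T[1,2] deriving "bb": ["A", "B", "S"]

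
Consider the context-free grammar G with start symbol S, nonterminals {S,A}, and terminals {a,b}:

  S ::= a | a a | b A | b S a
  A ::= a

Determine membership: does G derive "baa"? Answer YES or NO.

Convert to CNF:
  S -> T0 T0 | T1 A | T1 X2 | a
  A -> a
  T0 -> a
  T1 -> b
  X2 -> S T0

CYK fill:
  T[0,0] 'b' = {T1}  orig:{}
  T[1,1] 'a' = {A,S,T0}  orig:{A,S}
  T[2,2] 'a' = {A,S,T0}  orig:{A,S}
  T[0,1] 'ba' = {S}
  T[1,2] 'aa' = {S,X2}  orig:{S}
  T[0,2] 'baa' = {S,X2}  orig:{S}

S ∈ T[0,2] ⇒ YES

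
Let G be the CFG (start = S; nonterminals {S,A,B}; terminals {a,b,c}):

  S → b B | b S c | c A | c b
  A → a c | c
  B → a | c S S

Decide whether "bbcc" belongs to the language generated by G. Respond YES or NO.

CNF form of G:
  S -> T1 A | T1 T2 | T2 B | T2 X4
  A -> T0 T1 | c
  B -> T1 X3 | a
  T0 -> a
  T1 -> c
  T2 -> b
  X3 -> S S
  X4 -> S T1

CYK fill:
  [0..0]={T2}  "b"  orig:{}
  [1..1]={T2}  "b"  orig:{}
  [2..2]={A,T1}  "c"  orig:{A}
  [3..3]={A,T1}  "c"  orig:{A}
  [0..1]=∅  "bb"
  [1..2]=∅  "bc"
  [2..3]={S}  "cc"
  [0..2]=∅  "bbc"
  [1..3]=∅  "bcc"
  [0..3]=∅  "bbcc"

S ∉ T[0,3] ⇒ NO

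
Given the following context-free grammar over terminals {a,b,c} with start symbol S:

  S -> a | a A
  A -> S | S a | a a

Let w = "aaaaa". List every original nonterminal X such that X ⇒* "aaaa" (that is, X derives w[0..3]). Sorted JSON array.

Convert to CNF:
  S -> T0 A | a
  A -> S T0 | T0 A | T0 T0 | a
  T0 -> a

Fill CYK table bottom-up, restricted to cells inside w[0..3]:
  cell(0,0) a: {A,S,T0}  orig:{A,S}
  cell(1,1) a: {A,S,T0}  orig:{A,S}
  cell(2,2) a: {A,S,T0}  orig:{A,S}
  cell(3,3) a: {A,S,T0}  orig:{A,S}
  cell(0,1) aa: {A,S}
  cell(1,2) aa: {A,S}
  cell(2,3) aa: {A,S}
  cell(0,2) aaa: {A,S}
  cell(1,3) aaa: {A,S}
  cell(0,3) aaaa: {A,S}

Original NTs in T[0,3] deriving "aaaa": ["A", "S"]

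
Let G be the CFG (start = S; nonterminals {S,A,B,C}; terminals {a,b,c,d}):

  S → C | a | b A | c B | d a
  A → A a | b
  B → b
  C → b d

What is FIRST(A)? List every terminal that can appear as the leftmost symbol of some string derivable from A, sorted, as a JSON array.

FIRST sets, iterate to fixpoint:
iter 1:
  A via A→b: +{b}
  B via B→b: +{b}
  C via C→b d: +{b}
  S via S→C: +{b}
  S via S→a: +{a}
  S via S→c B: +{c}
  S via S→d a: +{d}
  S: {a,b,c,d}  A: {b}  B: {b}  C: {b}
iter 2: done
  S: {a,b,c,d}  A: {b}  B: {b}  C: {b}

FIRST(A) = ["b"]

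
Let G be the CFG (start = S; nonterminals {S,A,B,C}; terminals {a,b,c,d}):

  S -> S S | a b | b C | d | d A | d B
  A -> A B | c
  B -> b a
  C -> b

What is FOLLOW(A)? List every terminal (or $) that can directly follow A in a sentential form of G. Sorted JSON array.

FIRST sets, iterate to fixpoint:
[1]
  A via A→c: +{c}
  B via B→b a: +{b}
  C via C→b: +{b}
  S via S→a b: +{a}
  S via S→b C: +{b}
  S via S→d: +{d}
  FIRST[S]={a,b,d}  FIRST[A]={c}  FIRST[B]={b}  FIRST[C]={b}
[2] — fixpoint
  FIRST[S]={a,b,d}  FIRST[A]={c}  FIRST[B]={b}  FIRST[C]={b}

Compute FOLLOW by fixpoint:
FOLLOW(S) := {$}
round 1:
  A→A B: FOLLOW(A) ⊇ FIRST(B) = {b}; new: +{b}
  A→A B: FOLLOW(B) ⊇ FOLLOW(A) ⊇ {b}; new: +{b}
  S→S S: FOLLOW(S) ⊇ FIRST(S) = {a,b,d}; new: +{a,b,d}
  S→b C: FOLLOW(C) ⊇ FOLLOW(S) ⊇ {$,a,b,d}; new: +{$,a,b,d}
  S→d A: FOLLOW(A) ⊇ FOLLOW(S) ⊇ {$,a,b,d}; new: +{$,a,d}
  S→d B: FOLLOW(B) ⊇ FOLLOW(S) ⊇ {$,a,b,d}; new: +{$,a,d}
  FOLLOW[S]={$,a,b,d}  FOLLOW[A]={$,a,b,d}  FOLLOW[B]={$,a,b,d}  FOLLOW[C]={$,a,b,d}
round 2: (no change)
  FOLLOW[S]={$,a,b,d}  FOLLOW[A]={$,a,b,d}  FOLLOW[B]={$,a,b,d}  FOLLOW[C]={$,a,b,d}

FOLLOW(A) = ["$", "a", "b", "d"]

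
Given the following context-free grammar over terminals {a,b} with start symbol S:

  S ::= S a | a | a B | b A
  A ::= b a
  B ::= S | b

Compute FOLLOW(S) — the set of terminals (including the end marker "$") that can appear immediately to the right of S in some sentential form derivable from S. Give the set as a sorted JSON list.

FIRST iteration:
[1]
  A via A→b a: +{b}
  B via B→b: +{b}
  S via S→a: +{a}
  S via S→b A: +{b}
  FIRST(S)={a,b}  FIRST(A)={b}  FIRST(B)={b}
[2]
  B via B→S: +{a}
  FIRST(S)={a,b}  FIRST(A)={b}  FIRST(B)={a,b}
[3] done
  FIRST(S)={a,b}  FIRST(A)={b}  FIRST(B)={a,b}

Compute FOLLOW by fixpoint:
FOLLOW(S) := {$}
[1]
  S→S a: FOLLOW(S) ⊇ FIRST(a) = {a}; new: +{a}
  S→a B: FOLLOW(B) ⊇ FOLLOW(S) ⊇ {$,a}; new: +{$,a}
  S→b A: FOLLOW(A) ⊇ FOLLOW(S) ⊇ {$,a}; new: +{$,a}
  FOLLOW[S]={$,a}  FOLLOW[A]={$,a}  FOLLOW[B]={$,a}
[2] (stable)
  FOLLOW[S]={$,a}  FOLLOW[A]={$,a}  FOLLOW[B]={$,a}

FOLLOW(S) = ["$", "a"]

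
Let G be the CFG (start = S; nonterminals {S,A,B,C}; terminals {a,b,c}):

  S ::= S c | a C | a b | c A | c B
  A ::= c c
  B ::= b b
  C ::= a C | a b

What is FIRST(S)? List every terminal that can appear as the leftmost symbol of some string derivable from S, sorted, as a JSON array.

FIRST iteration:
round 1:
  A via A→c c: +{c}
  B via B→b b: +{b}
  C via C→a C: +{a}
  S via S→a C: +{a}
  S via S→c A: +{c}
  S: {a,c}  A: {c}  B: {b}  C: {a}
round 2: done
  S: {a,c}  A: {c}  B: {b}  C: {a}

FIRST(S) = ["a", "c"]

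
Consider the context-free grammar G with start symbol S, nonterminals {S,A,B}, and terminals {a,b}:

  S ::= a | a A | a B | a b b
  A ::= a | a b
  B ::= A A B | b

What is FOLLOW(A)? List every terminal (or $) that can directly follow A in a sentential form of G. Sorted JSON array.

FIRST iteration:
[1]
  A via A→a: +{a}
  B via B→A A B: +{a}
  B via B→b: +{b}
  S via S→a: +{a}
  S: {a}  A: {a}  B: {a,b}
[2] (no change)
  S: {a}  A: {a}  B: {a,b}

FOLLOW iteration:
initialize: $ ∈ FOLLOW(S)
round 1:
  B→A A B: FOLLOW(A) ⊇ FIRST(A) = {a}; new: +{a}
  B→A A B: FOLLOW(A) ⊇ FIRST(B) = {a,b}; new: +{b}
  S→a A: FOLLOW(A) ⊇ FOLLOW(S) ⊇ {$}; new: +{$}
  S→a B: FOLLOW(B) ⊇ FOLLOW(S) ⊇ {$}; new: +{$}
  S: {$}  A: {$,a,b}  B: {$}
round 2: done
  S: {$}  A: {$,a,b}  B: {$}

FOLLOW(A) = ["$", "a", "b"]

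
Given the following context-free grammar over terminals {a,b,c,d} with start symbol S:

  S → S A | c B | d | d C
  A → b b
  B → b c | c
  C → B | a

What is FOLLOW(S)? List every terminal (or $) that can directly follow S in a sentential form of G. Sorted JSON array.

FIRST sets, iterate to fixpoint:
pass 1:
  A via A→b b: +{b}
  B via B→b c: +{b}
  B via B→c: +{c}
  C via C→B: +{b,c}
  C via C→a: +{a}
  S via S→c B: +{c}
  S via S→d: +{d}
  S: {c,d}  A: {b}  B: {b,c}  C: {a,b,c}
pass 2: (no change)
  S: {c,d}  A: {b}  B: {b,c}  C: {a,b,c}

Compute FOLLOW by fixpoint:
FOLLOW(S) := {$}
[1]
  S→S A: FOLLOW(S) ⊇ FIRST(A) = {b}; new: +{b}
  S→S A: FOLLOW(A) ⊇ FOLLOW(S) ⊇ {$,b}; new: +{$,b}
  S→c B: FOLLOW(B) ⊇ FOLLOW(S) ⊇ {$,b}; new: +{$,b}
  S→d C: FOLLOW(C) ⊇ FOLLOW(S) ⊇ {$,b}; new: +{$,b}
  FOLLOW(S)={$,b}  FOLLOW(A)={$,b}  FOLLOW(B)={$,b}  FOLLOW(C)={$,b}
[2] (stable)
  FOLLOW(S)={$,b}  FOLLOW(A)={$,b}  FOLLOW(B)={$,b}  FOLLOW(C)={$,b}

FOLLOW(S) = ["$", "b"]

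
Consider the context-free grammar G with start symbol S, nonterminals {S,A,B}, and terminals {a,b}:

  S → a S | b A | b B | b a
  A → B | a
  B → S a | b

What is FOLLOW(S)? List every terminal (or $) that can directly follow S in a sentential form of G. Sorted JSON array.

FIRST iteration:
[1]
  A via A→a: +{a}
  B via B→b: +{b}
  S via S→a S: +{a}
  S via S→b A: +{b}
  FIRST[S]={a,b}  FIRST[A]={a}  FIRST[B]={b}
[2]
  A via A→B: +{b}
  B via B→S a: +{a}
  FIRST[S]={a,b}  FIRST[A]={a,b}  FIRST[B]={a,b}
[3] (no change)
  FIRST[S]={a,b}  FIRST[A]={a,b}  FIRST[B]={a,b}

FOLLOW iteration:
seed FOLLOW(S) with $
iter 1:
  B→S a: FOLLOW(S) ⊇ FIRST(a) = {a}; new: +{a}
  S→b A: FOLLOW(A) ⊇ FOLLOW(S) ⊇ {$,a}; new: +{$,a}
  S→b B: FOLLOW(B) ⊇ FOLLOW(S) ⊇ {$,a}; new: +{$,a}
  S: {$,a}  A: {$,a}  B: {$,a}
iter 2: — fixpoint
  S: {$,a}  A: {$,a}  B: {$,a}

FOLLOW(S) = ["$", "a"]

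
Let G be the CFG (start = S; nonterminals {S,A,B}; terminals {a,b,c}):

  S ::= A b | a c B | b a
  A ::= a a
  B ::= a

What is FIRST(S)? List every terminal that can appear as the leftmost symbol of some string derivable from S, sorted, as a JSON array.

FIRST sets, iterate to fixpoint:
[1]
  A via A→a a: +{a}
  B via B→a: +{a}
  S via S→A b: +{a}
  S via S→b a: +{b}
  FIRST[S]={a,b}  FIRST[A]={a}  FIRST[B]={a}
[2] done
  FIRST[S]={a,b}  FIRST[A]={a}  FIRST[B]={a}

FIRST(S) = ["a", "b"]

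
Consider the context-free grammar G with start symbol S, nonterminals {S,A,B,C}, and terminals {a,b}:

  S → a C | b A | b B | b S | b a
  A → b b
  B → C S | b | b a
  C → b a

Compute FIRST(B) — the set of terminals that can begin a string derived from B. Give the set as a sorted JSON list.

FIRST sets, iterate to fixpoint:
pass 1:
  A via A→b b: +{b}
  B via B→b: +{b}
  C via C→b a: +{b}
  S via S→a C: +{a}
  S via S→b A: +{b}
  FIRST[S]={a,b}  FIRST[A]={b}  FIRST[B]={b}  FIRST[C]={b}
pass 2: (no change)
  FIRST[S]={a,b}  FIRST[A]={b}  FIRST[B]={b}  FIRST[C]={b}

FIRST(B) = ["b"]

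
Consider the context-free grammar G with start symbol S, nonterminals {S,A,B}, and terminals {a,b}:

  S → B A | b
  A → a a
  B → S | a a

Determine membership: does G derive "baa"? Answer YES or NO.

Convert to CNF:
  S -> B A | b
  A -> T0 T0
  B -> B A | T0 T0 | b
  T0 -> a

CYK table (by increasing span):
  T[0,0] 'b' = {B,S}
  T[1,1] 'a' = {T0}  orig:{}
  T[2,2] 'a' = {T0}  orig:{}
  T[0,1] 'ba' = ∅
  T[1,2] 'aa' = {A,B}
  T[0,2] 'baa' = {B,S}

S ∈ T[0,2] ⇒ YES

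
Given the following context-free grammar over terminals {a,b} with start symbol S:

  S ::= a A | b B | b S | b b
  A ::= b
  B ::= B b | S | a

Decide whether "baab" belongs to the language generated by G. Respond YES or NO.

CNF form of G:
  S -> T0 B | T0 S | T0 T0 | T1 A
  A -> b
  B -> B T0 | T0 B | T0 S | T0 T0 | T1 A | a
  T0 -> b
  T1 -> a

Fill CYK table bottom-up:
  [0..0]={A,T0}  "b"  orig:{A}
  [1..1]={B,T1}  "a"  orig:{B}
  [2..2]={B,T1}  "a"  orig:{B}
  [3..3]={A,T0}  "b"  orig:{A}
  [0..1]={B,S}  "ba"
  [1..2]=∅  "aa"
  [2..3]={B,S}  "ab"
  [0..2]=∅  "baa"
  [1..3]=∅  "aab"
  [0..3]=∅  "baab"

S ∉ T[0,3] ⇒ NO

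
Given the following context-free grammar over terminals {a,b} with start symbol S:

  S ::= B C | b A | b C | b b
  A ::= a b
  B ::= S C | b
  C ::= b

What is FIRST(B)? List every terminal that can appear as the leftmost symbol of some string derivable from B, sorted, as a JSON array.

FIRST sets, iterate to fixpoint:
iter 1:
  A via A→a b: +{a}
  B via B→b: +{b}
  C via C→b: +{b}
  S via S→B C: +{b}
  FIRST[S]={b}  FIRST[A]={a}  FIRST[B]={b}  FIRST[C]={b}
iter 2: (no change)
  FIRST[S]={b}  FIRST[A]={a}  FIRST[B]={b}  FIRST[C]={b}

FIRST(B) = ["b"]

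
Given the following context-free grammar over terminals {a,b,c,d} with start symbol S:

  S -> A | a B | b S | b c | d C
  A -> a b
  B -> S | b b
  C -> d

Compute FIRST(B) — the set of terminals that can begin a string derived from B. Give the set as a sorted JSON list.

FIRST iteration:
[1]
  A via A→a b: +{a}
  B via B→b b: +{b}
  C via C→d: +{d}
  S via S→A: +{a}
  S via S→b S: +{b}
  S via S→d C: +{d}
  S: {a,b,d}  A: {a}  B: {b}  C: {d}
[2]
  B via B→S: +{a,d}
  S: {a,b,d}  A: {a}  B: {a,b,d}  C: {d}
[3] (stable)
  S: {a,b,d}  A: {a}  B: {a,b,d}  C: {d}

FIRST(B) = ["a", "b", "d"]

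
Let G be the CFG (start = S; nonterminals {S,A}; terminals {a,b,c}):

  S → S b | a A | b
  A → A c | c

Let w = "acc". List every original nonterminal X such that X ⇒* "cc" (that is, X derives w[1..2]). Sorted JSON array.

Convert to CNF:
  S -> S T1 | T2 A | b
  A -> A T0 | c
  T0 -> c
  T1 -> b
  T2 -> a

CYK table (by increasing span) (cells [i..j] with 1 ≤ i ≤ j ≤ 2 only):
  cell(1,1) c: {A,T0}  orig:{A}
  cell(2,2) c: {A,T0}  orig:{A}
  cell(1,2) cc: {A}

Original NTs in T[1,2] deriving "cc": ["A"]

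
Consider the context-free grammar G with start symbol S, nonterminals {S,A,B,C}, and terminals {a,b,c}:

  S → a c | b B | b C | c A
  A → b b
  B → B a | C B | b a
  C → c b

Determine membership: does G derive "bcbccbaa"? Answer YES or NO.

Convert to CNF:
  S -> T0 B | T0 C | T1 T2 | T2 A
  A -> T0 T0
  B -> B T1 | C B | T0 T1
  C -> T2 T0
  T0 -> b
  T1 -> a
  T2 -> c

CYK table (by increasing span):
  [0..0]={T0}  "b"  orig:{}
  [1..1]={T2}  "c"  orig:{}
  [2..2]={T0}  "b"  orig:{}
  [3..3]={T2}  "c"  orig:{}
  [4..4]={T2}  "c"  orig:{}
  [5..5]={T0}  "b"  orig:{}
  [6..6]={T1}  "a"  orig:{}
  [7..7]={T1}  "a"  orig:{}
  [0..1]=∅  "bc"
  [1..2]={C}  "cb"
  [2..3]=∅  "bc"
  [3..4]=∅  "cc"
  [4..5]={C}  "cb"
  [5..6]={B}  "ba"
  [6..7]=∅  "aa"
  [0..2]={S}  "bcb"
  [1..3]=∅  "cbc"
  [2..4]=∅  "bcc"
  [3..5]=∅  "ccb"
  [4..6]=∅  "cba"
  [5..7]={B}  "baa"
  [0..3]=∅  "bcbc"
  [1..4]=∅  "cbcc"
  [2..5]=∅  "bccb"
  [3..6]=∅  "ccba"
  [4..7]=∅  "cbaa"
  [0..4]=∅  "bcbcc"
  [1..5]=∅  "cbccb"
  [2..6]=∅  "bccba"
  [3..7]=∅  "ccbaa"
  [0..5]=∅  "bcbccb"
  [1..6]=∅  "cbccba"
  [2..7]=∅  "bccbaa"
  [0..6]=∅  "bcbccba"
  [1..7]=∅  "cbccbaa"
  [0..7]=∅  "bcbccbaa"

S ∉ T[0,7] ⇒ NO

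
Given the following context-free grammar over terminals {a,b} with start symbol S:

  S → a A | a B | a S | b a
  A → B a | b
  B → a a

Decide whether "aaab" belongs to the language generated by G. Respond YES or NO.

Convert to CNF:
  S -> T0 A | T0 B | T0 S | T1 T0
  A -> B T0 | b
  B -> T0 T0
  T0 -> a
  T1 -> b

CYK table (by increasing span):
  cell(0,0) a: {T0}  orig:{}
  cell(1,1) a: {T0}  orig:{}
  cell(2,2) a: {T0}  orig:{}
  cell(3,3) b: {A,T1}  orig:{A}
  cell(0,1) aa: {B}
  cell(1,2) aa: {B}
  cell(2,3) ab: {S}
  cell(0,2) aaa: {A,S}
  cell(1,3) aab: {S}
  cell(0,3) aaab: {S}

S ∈ T[0,3] ⇒ YES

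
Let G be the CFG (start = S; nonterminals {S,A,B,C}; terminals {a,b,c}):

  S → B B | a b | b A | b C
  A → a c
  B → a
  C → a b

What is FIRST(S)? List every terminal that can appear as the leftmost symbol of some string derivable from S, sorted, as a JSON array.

FIRST sets, iterate to fixpoint:
pass 1:
  A via A→a c: +{a}
  B via B→a: +{a}
  C via C→a b: +{a}
  S via S→B B: +{a}
  S via S→b A: +{b}
  FIRST[S]={a,b}  FIRST[A]={a}  FIRST[B]={a}  FIRST[C]={a}
pass 2: (no change)
  FIRST[S]={a,b}  FIRST[A]={a}  FIRST[B]={a}  FIRST[C]={a}

FIRST(S) = ["a", "b"]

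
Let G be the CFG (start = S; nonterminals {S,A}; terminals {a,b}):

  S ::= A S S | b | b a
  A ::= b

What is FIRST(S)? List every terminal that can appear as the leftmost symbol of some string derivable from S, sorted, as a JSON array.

Compute FIRST by fixpoint:
pass 1:
  A via A→b: +{b}
  S via S→A S S: +{b}
  FIRST(S)={b}  FIRST(A)={b}
pass 2: done
  FIRST(S)={b}  FIRST(A)={b}

FIRST(S) = ["b"]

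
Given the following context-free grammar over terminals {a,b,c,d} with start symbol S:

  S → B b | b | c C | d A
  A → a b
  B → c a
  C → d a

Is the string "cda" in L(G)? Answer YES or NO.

CNF form of G:
  S -> B T1 | T2 C | T3 A | b
  A -> T0 T1
  B -> T2 T0
  C -> T3 T0
  T0 -> a
  T1 -> b
  T2 -> c
  T3 -> d

CYK table (by increasing span):
  T[0,0] 'c' = {T2}  orig:{}
  T[1,1] 'd' = {T3}  orig:{}
  T[2,2] 'a' = {T0}  orig:{}
  T[0,1] 'cd' = ∅
  T[1,2] 'da' = {C}
  T[0,2] 'cda' = {S}

S ∈ T[0,2] ⇒ YES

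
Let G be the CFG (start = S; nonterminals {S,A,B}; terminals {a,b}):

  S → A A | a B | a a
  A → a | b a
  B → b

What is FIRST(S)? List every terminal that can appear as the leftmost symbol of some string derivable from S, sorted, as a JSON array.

FIRST sets, iterate to fixpoint:
iter 1:
  A via A→a: +{a}
  A via A→b a: +{b}
  B via B→b: +{b}
  S via S→A A: +{a,b}
  S: {a,b}  A: {a,b}  B: {b}
iter 2: (stable)
  S: {a,b}  A: {a,b}  B: {b}

FIRST(S) = ["a", "b"]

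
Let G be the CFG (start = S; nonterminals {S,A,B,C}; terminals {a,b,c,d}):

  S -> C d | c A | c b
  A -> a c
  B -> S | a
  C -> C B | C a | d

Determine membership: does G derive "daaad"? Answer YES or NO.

CNF form of G:
  S -> C T2 | T1 A | T1 T3
  A -> T0 T1
  B -> C T2 | T1 A | T1 T3 | a
  C -> C B | C T0 | d
  T0 -> a
  T1 -> c
  T2 -> d
  T3 -> b

CYK fill:
  cell(0,0) d: {C,T2}  orig:{C}
  cell(1,1) a: {B,T0}  orig:{B}
  cell(2,2) a: {B,T0}  orig:{B}
  cell(3,3) a: {B,T0}  orig:{B}
  cell(4,4) d: {C,T2}  orig:{C}
  cell(0,1) da: {C}
  cell(1,2) aa: ∅
  cell(2,3) aa: ∅
  cell(3,4) ad: ∅
  cell(0,2) daa: {C}
  cell(1,3) aaa: ∅
  cell(2,4) aad: ∅
  cell(0,3) daaa: {C}
  cell(1,4) aaad: ∅
  cell(0,4) daaad: {B,S}

S ∈ T[0,4] ⇒ YES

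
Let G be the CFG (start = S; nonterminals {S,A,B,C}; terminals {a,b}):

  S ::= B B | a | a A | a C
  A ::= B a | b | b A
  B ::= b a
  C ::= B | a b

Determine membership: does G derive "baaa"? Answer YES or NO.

Convert to CNF:
  S -> B B | T0 A | T0 C | a
  A -> B T0 | T1 A | b
  B -> T1 T0
  C -> T0 T1 | T1 T0
  T0 -> a
  T1 -> b

Fill CYK table bottom-up:
  [0..0]={A,T1}  "b"  orig:{A}
  [1..1]={S,T0}  "a"  orig:{S}
  [2..2]={S,T0}  "a"  orig:{S}
  [3..3]={S,T0}  "a"  orig:{S}
  [0..1]={B,C}  "ba"
  [1..2]=∅  "aa"
  [2..3]=∅  "aa"
  [0..2]={A}  "baa"
  [1..3]=∅  "aaa"
  [0..3]=∅  "baaa"

S ∉ T[0,3] ⇒ NO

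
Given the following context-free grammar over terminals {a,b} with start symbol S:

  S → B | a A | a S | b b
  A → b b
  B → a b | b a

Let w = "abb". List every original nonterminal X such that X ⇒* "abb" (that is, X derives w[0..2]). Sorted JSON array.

CNF form of G:
  S -> T0 T0 | T0 T1 | T1 A | T1 S | T1 T0
  A -> T0 T0
  B -> T0 T1 | T1 T0
  T0 -> b
  T1 -> a

CYK table (by increasing span) — only the sub-triangle for w[0..2]:
  T[0,0] 'a' = {T1}  orig:{}
  T[1,1] 'b' = {T0}  orig:{}
  T[2,2] 'b' = {T0}  orig:{}
  T[0,1] 'ab' = {B,S}
  T[1,2] 'bb' = {A,S}
  T[0,2] 'abb' = {S}

Original NTs in T[0,2] deriving "abb": ["S"]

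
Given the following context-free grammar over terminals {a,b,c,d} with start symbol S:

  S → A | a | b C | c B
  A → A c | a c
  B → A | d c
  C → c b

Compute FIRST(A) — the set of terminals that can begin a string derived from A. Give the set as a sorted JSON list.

Compute FIRST by fixpoint:
[1]
  A via A→a c: +{a}
  B via B→A: +{a}
  B via B→d c: +{d}
  C via C→c b: +{c}
  S via S→A: +{a}
  S via S→b C: +{b}
  S via S→c B: +{c}
  FIRST[S]={a,b,c}  FIRST[A]={a}  FIRST[B]={a,d}  FIRST[C]={c}
[2] (no change)
  FIRST[S]={a,b,c}  FIRST[A]={a}  FIRST[B]={a,d}  FIRST[C]={c}

FIRST(A) = ["a"]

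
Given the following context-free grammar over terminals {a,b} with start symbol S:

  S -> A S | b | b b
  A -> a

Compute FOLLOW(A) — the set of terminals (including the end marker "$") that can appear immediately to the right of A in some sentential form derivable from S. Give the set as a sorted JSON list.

Compute FIRST by fixpoint:
round 1:
  A via A→a: +{a}
  S via S→A S: +{a}
  S via S→b: +{b}
  S: {a,b}  A: {a}
round 2: done
  S: {a,b}  A: {a}

FOLLOW sets:
seed FOLLOW(S) with $
iter 1:
  S→A S: FOLLOW(A) ⊇ FIRST(S) = {a,b}; new: +{a,b}
  FOLLOW[S]={$}  FOLLOW[A]={a,b}
iter 2: done
  FOLLOW[S]={$}  FOLLOW[A]={a,b}

FOLLOW(A) = ["a", "b"]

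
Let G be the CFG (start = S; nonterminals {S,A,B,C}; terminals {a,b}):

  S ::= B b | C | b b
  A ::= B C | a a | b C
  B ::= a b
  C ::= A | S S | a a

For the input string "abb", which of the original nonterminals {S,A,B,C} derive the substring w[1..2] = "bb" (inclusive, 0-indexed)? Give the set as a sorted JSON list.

Convert to CNF:
  S -> B C | B T1 | S S | T0 T0 | T1 C | T1 T1
  A -> B C | T0 T0 | T1 C
  B -> T0 T1
  C -> B C | S S | T0 T0 | T1 C
  T0 -> a
  T1 -> b

Fill CYK table bottom-up — only the sub-triangle for w[1..2]:
  T[1,1] 'b' = {T1}  orig:{}
  T[2,2] 'b' = {T1}  orig:{}
  T[1,2] 'bb' = {S}

Original NTs in T[1,2] deriving "bb": ["S"]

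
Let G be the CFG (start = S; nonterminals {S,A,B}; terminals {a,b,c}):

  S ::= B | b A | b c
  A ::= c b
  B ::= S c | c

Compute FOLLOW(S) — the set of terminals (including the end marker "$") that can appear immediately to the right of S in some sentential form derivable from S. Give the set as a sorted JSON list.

FIRST iteration:
pass 1:
  A via A→c b: +{c}
  B via B→c: +{c}
  S via S→B: +{c}
  S via S→b A: +{b}
  S: {b,c}  A: {c}  B: {c}
pass 2:
  B via B→S c: +{b}
  S: {b,c}  A: {c}  B: {b,c}
pass 3: (no change)
  S: {b,c}  A: {c}  B: {b,c}

FOLLOW sets:
FOLLOW(S) := {$}
pass 1:
  B→S c: FOLLOW(S) ⊇ FIRST(c) = {c}; new: +{c}
  S→B: FOLLOW(B) ⊇ FOLLOW(S) ⊇ {$,c}; new: +{$,c}
  S→b A: FOLLOW(A) ⊇ FOLLOW(S) ⊇ {$,c}; new: +{$,c}
  FOLLOW(S)={$,c}  FOLLOW(A)={$,c}  FOLLOW(B)={$,c}
pass 2: (stable)
  FOLLOW(S)={$,c}  FOLLOW(A)={$,c}  FOLLOW(B)={$,c}

FOLLOW(S) = ["$", "c"]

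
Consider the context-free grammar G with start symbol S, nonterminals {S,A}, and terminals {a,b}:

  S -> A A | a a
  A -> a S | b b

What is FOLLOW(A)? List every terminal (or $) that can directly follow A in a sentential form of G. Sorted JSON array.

Compute FIRST by fixpoint:
[1]
  A via A→a S: +{a}
  A via A→b b: +{b}
  S via S→A A: +{a,b}
  S: {a,b}  A: {a,b}
[2] — fixpoint
  S: {a,b}  A: {a,b}

Compute FOLLOW by fixpoint:
seed FOLLOW(S) with $
iter 1:
  S→A A: FOLLOW(A) ⊇ FIRST(A) = {a,b}; new: +{a,b}
  S→A A: FOLLOW(A) ⊇ FOLLOW(S) ⊇ {$}; new: +{$}
  FOLLOW[S]={$}  FOLLOW[A]={$,a,b}
iter 2:
  A→a S: FOLLOW(S) ⊇ FOLLOW(A) ⊇ {$,a,b}; new: +{a,b}
  FOLLOW[S]={$,a,b}  FOLLOW[A]={$,a,b}
iter 3: — fixpoint
  FOLLOW[S]={$,a,b}  FOLLOW[A]={$,a,b}

FOLLOW(A) = ["$", "a", "b"]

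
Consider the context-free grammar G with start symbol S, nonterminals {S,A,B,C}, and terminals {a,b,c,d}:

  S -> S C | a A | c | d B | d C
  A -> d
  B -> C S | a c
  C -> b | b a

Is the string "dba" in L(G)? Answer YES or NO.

Convert to CNF:
  S -> S C | T0 A | T3 B | T3 C | c
  A -> d
  B -> C S | T0 T1
  C -> T2 T0 | b
  T0 -> a
  T1 -> c
  T2 -> b
  T3 -> d

CYK table (by increasing span):
  [0..0]={A,T3}  "d"  orig:{A}
  [1..1]={C,T2}  "b"  orig:{C}
  [2..2]={T0}  "a"  orig:{}
  [0..1]={S}  "db"
  [1..2]={C}  "ba"
  [0..2]={S}  "dba"

S ∈ T[0,2] ⇒ YES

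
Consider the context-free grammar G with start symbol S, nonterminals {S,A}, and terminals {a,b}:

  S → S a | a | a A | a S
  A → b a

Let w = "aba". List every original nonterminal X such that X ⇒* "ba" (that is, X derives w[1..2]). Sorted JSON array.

Convert to CNF:
  S -> S T1 | T1 A | T1 S | a
  A -> T0 T1
  T0 -> b
  T1 -> a

CYK table (by increasing span) — only the sub-triangle for w[1..2]:
  cell(1,1) b: {T0}  orig:{}
  cell(2,2) a: {S,T1}  orig:{S}
  cell(1,2) ba: {A}

Original NTs in T[1,2] deriving "ba": ["A"]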